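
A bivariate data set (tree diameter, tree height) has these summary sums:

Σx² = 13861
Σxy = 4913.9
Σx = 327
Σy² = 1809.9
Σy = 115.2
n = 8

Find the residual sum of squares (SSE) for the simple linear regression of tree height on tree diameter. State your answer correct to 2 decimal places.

Sxx = Σx² − (Σx)²/n = 13861 − 13366.125 = 494.875
Sxy = Σxy − (Σx)(Σy)/n = 4913.9 − 4708.8 = 205.1
Syy = Σy² − (Σy)²/n = 1809.9 − 1658.88 = 151.02
b = Sxy/Sxx = 205.1/494.875 = 0.414448
SSE = Syy − b·Sxy = 151.02 − 0.414448·205.1 = 66.016696

66.02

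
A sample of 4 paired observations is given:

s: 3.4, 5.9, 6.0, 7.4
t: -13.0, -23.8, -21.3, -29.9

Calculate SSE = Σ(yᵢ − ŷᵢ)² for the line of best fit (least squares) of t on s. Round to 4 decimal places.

n = 4, Σx = 22.7, Σy = -88, Σxy = -533.68, Σx² = 137.13, Σy² = 2083.14
Sxx = Σx² − (Σx)²/n = 137.13 − 128.8225 = 8.3075
Sxy = Σxy − (Σx)(Σy)/n = -533.68 − (-499.4) = -34.28
Syy = Σy² − (Σy)²/n = 2083.14 − 1936 = 147.14
b = Sxy/Sxx = -34.28/8.3075 = -4.126392
SSE = Syy − b·Sxy = 147.14 − (-4.126392)·(-34.28) = 5.687289

5.6873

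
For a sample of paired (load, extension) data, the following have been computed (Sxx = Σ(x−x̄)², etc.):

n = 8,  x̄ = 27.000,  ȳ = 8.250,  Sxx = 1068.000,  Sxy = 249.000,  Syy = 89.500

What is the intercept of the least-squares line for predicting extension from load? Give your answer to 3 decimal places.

1.955

b = Sxy/Sxx = 249/1068 = 0.233146
a = ȳ − b·x̄ = 8.25 − 0.233146·27 = 1.955056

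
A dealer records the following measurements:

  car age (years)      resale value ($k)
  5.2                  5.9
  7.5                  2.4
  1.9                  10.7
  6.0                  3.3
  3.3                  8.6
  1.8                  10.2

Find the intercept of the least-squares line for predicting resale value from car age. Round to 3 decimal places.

n = 6, Σx = 25.7, Σy = 41.1, Σxy = 135.55, Σx² = 137.03
Sxx = Σx² − (Σx)²/n = 137.03 − 110.081667 = 26.948333
Sxy = Σxy − (Σx)(Σy)/n = 135.55 − 176.045 = -40.495
b = Sxy/Sxx = -40.495/26.948333 = -1.502690
a = ȳ − b·x̄ = 6.85 − (-1.502690)·4.283333 = 13.286524

13.287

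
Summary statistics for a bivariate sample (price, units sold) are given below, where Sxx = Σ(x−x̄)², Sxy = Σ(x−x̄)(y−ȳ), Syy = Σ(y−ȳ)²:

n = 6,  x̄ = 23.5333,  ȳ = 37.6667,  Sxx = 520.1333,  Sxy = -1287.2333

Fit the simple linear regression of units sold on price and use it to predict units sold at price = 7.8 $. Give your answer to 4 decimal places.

b = Sxy/Sxx = -1287.2333/520.1333 = -2.474814
a = ȳ − b·x̄ = 37.6667 − (-2.474814)·23.5333 = 95.907246
ŷ(7.8) = a + b·7.8 = 95.907246 + (-2.474814)·7.8 = 76.603695

76.6037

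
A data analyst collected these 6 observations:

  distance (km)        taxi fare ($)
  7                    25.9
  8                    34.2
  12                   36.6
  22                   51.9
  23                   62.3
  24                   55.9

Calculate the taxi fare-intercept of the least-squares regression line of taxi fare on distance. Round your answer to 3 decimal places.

16.513

n = 6, Σx = 96, Σy = 266.8, Σxy = 4810.4, Σx² = 1846
Sxx = Σx² − (Σx)²/n = 1846 − 1536 = 310
Sxy = Σxy − (Σx)(Σy)/n = 4810.4 − 4268.8 = 541.6
b = Sxy/Sxx = 541.6/310 = 1.747097
a = ȳ − b·x̄ = 44.466667 − 1.747097·16 = 16.513118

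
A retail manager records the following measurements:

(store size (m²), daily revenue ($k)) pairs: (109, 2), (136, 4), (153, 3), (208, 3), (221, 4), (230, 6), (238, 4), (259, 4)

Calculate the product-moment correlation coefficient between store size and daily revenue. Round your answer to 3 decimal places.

0.608

n = 8, Σx = 1554, Σy = 30, Σxy = 6097, Σx² = 322516, Σy² = 122
Sxx = Σx² − (Σx)²/n = 322516 − 301864.5 = 20651.5
Sxy = Σxy − (Σx)(Σy)/n = 6097 − 5827.5 = 269.5
Syy = Σy² − (Σy)²/n = 122 − 112.5 = 9.5
r = Sxy/√(Sxx·Syy) = 269.5/√(196189.25) = 269.5/442.932557 = 0.608445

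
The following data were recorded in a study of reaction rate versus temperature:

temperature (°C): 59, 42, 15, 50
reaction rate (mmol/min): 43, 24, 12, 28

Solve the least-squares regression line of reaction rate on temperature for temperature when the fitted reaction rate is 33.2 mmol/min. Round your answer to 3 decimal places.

n = 4, Σx = 166, Σy = 107, Σxy = 5125, Σx² = 7970
Sxx = Σx² − (Σx)²/n = 7970 − 6889 = 1081
Sxy = Σxy − (Σx)(Σy)/n = 5125 − 4440.5 = 684.5
b = Sxy/Sxx = 684.5/1081 = 0.633210
a = ȳ − b·x̄ = 26.75 − 0.633210·41.5 = 0.471785
Set a + b·x = 33.2: x = (33.2 − 0.471785) / 0.633210 = 51.686194

51.686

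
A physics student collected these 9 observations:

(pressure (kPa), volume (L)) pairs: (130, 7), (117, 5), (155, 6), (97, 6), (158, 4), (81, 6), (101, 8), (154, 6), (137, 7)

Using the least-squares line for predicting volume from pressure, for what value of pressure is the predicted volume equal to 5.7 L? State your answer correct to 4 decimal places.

154.7342

n = 9, Σx = 1130, Σy = 55, Σxy = 6816, Σx² = 148234
Sxx = Σx² − (Σx)²/n = 148234 − 141877.777778 = 6356.222222
Sxy = Σxy − (Σx)(Σy)/n = 6816 − 6905.555556 = -89.555556
b = Sxy/Sxx = -89.555556/6356.222222 = -0.014089
a = ȳ − b·x̄ = 6.111111 − (-0.014089)·125.555556 = 7.880117
Set a + b·x = 5.7: x = (5.7 − 7.880117) / (-0.014089) = 154.734243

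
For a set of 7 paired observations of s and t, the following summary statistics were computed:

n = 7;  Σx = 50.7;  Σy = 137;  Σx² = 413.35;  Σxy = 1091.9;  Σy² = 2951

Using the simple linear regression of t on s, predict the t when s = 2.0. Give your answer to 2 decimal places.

Sxx = Σx² − (Σx)²/n = 413.35 − 367.212857 = 46.137143
Sxy = Σxy − (Σx)(Σy)/n = 1091.9 − 992.271429 = 99.628571
b = Sxy/Sxx = 99.628571/46.137143 = 2.159401
a = ȳ − b·x̄ = 19.571429 − 2.159401·7.242857 = 3.931199
ŷ(2.0) = a + b·2.0 = 3.931199 + 2.159401·2 = 8.25

8.25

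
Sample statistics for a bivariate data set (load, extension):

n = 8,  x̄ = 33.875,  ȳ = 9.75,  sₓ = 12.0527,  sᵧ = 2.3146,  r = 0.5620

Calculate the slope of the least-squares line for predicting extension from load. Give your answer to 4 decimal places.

0.1079

b = r · sᵧ/sₓ = 0.562 · 2.3146/12.0527 = 0.107926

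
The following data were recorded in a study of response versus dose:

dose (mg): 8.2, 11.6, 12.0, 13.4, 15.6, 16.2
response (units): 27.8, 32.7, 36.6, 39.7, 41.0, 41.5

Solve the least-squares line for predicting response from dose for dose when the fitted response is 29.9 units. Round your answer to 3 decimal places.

n = 6, Σx = 77, Σy = 219.3, Σxy = 2890.36, Σx² = 1031.16
Sxx = Σx² − (Σx)²/n = 1031.16 − 988.166667 = 42.993333
Sxy = Σxy − (Σx)(Σy)/n = 2890.36 − 2814.35 = 76.01
b = Sxy/Sxx = 76.01/42.993333 = 1.767949
a = ȳ − b·x̄ = 36.55 − 1.767949·12.833333 = 13.861327
Set a + b·x = 29.9: x = (29.9 − 13.861327) / 1.767949 = 9.071912

9.072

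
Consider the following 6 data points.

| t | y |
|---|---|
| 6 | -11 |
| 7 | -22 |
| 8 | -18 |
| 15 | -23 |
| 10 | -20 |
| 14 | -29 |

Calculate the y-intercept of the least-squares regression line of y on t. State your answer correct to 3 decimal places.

-8.357

n = 6, Σx = 60, Σy = -123, Σxy = -1315, Σx² = 670
Sxx = Σx² − (Σx)²/n = 670 − 600 = 70
Sxy = Σxy − (Σx)(Σy)/n = -1315 − (-1230) = -85
b = Sxy/Sxx = -85/70 = -1.214286
a = ȳ − b·x̄ = -20.5 − (-1.214286)·10 = -8.357143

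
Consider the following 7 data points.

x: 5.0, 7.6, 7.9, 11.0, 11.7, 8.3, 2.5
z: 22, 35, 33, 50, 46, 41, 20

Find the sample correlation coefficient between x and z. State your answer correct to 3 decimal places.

n = 7, Σx = 54, Σy = 247, Σxy = 2115.2, Σx² = 478.2, Σy² = 9495
Sxx = Σx² − (Σx)²/n = 478.2 − 416.571429 = 61.628571
Sxy = Σxy − (Σx)(Σy)/n = 2115.2 − 1905.428571 = 209.771429
Syy = Σy² − (Σy)²/n = 9495 − 8715.571429 = 779.428571
r = Sxy/√(Sxx·Syy) = 209.771429/√(48035.069388) = 209.771429/219.169043 = 0.957122

0.957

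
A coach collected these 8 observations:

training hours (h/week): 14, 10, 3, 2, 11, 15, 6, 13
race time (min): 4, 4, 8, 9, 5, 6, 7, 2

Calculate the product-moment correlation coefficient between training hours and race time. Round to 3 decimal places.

-0.800

n = 8, Σx = 74, Σy = 45, Σxy = 351, Σx² = 860, Σy² = 291
Sxx = Σx² − (Σx)²/n = 860 − 684.5 = 175.5
Sxy = Σxy − (Σx)(Σy)/n = 351 − 416.25 = -65.25
Syy = Σy² − (Σy)²/n = 291 − 253.125 = 37.875
r = Sxy/√(Sxx·Syy) = -65.25/√(6647.0625) = -65.25/81.529519 = -0.800324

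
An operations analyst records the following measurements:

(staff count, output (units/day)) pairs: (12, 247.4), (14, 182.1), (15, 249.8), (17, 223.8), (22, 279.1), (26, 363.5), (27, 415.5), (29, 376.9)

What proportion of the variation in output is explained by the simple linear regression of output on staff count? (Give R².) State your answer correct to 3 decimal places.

n = 8, Σx = 162, Σy = 2338.1, Σxy = 50809.6, Σx² = 3584, Σy² = 731576.57
Sxx = Σx² − (Σx)²/n = 3584 − 3280.5 = 303.5
Sxy = Σxy − (Σx)(Σy)/n = 50809.6 − 47346.525 = 3463.075
Syy = Σy² − (Σy)²/n = 731576.57 − 683338.95125 = 48237.61875
R² = Sxy²/(Sxx·Syy) = (3463.075)²/(303.5·48237.61875) = 0.819180

0.819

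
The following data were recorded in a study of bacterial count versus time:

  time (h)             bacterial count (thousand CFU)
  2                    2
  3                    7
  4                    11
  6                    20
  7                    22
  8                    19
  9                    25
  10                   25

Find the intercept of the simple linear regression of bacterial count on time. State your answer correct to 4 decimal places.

-1.0637

n = 8, Σx = 49, Σy = 131, Σxy = 970, Σx² = 359
Sxx = Σx² − (Σx)²/n = 359 − 300.125 = 58.875
Sxy = Σxy − (Σx)(Σy)/n = 970 − 802.375 = 167.625
b = Sxy/Sxx = 167.625/58.875 = 2.847134
a = ȳ − b·x̄ = 16.375 − 2.847134·6.125 = -1.063694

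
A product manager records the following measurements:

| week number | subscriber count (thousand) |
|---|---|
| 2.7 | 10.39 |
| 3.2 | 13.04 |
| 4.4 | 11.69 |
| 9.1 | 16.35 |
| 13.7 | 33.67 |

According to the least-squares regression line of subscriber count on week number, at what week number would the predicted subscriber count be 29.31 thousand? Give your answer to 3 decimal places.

13.086

n = 5, Σx = 33.1, Σy = 85.14, Σxy = 731.281, Σx² = 307.39
Sxx = Σx² − (Σx)²/n = 307.39 − 219.122 = 88.268
Sxy = Σxy − (Σx)(Σy)/n = 731.281 − 563.6268 = 167.6542
b = Sxy/Sxx = 167.6542/88.268 = 1.899377
a = ȳ − b·x̄ = 17.028 − 1.899377·6.62 = 4.454125
Set a + b·x = 29.31: x = (29.31 − 4.454125) / 1.899377 = 13.086331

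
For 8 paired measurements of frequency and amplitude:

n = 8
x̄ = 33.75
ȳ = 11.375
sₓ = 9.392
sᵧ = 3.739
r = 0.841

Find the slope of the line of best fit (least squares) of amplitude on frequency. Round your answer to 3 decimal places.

0.335

b = r · sᵧ/sₓ = 0.841 · 3.739/9.392 = 0.334806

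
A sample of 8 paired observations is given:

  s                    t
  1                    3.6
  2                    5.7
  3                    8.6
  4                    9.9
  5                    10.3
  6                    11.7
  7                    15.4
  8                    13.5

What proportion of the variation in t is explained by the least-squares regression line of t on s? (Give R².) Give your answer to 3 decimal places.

n = 8, Σx = 36, Σy = 78.7, Σxy = 417.9, Σx² = 204, Σy² = 879.81
Sxx = Σx² − (Σx)²/n = 204 − 162 = 42
Sxy = Σxy − (Σx)(Σy)/n = 417.9 − 354.15 = 63.75
Syy = Σy² − (Σy)²/n = 879.81 − 774.21125 = 105.59875
R² = Sxy²/(Sxx·Syy) = (63.75)²/(42·105.59875) = 0.916331

0.916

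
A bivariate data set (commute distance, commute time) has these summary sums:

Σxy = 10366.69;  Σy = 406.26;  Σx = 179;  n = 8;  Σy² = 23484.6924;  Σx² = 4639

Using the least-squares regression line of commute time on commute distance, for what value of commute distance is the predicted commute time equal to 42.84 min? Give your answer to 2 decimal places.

18.43

Sxx = Σx² − (Σx)²/n = 4639 − 4005.125 = 633.875
Sxy = Σxy − (Σx)(Σy)/n = 10366.69 − 9090.0675 = 1276.6225
b = Sxy/Sxx = 1276.6225/633.875 = 2.013997
a = ȳ − b·x̄ = 50.7825 − 2.013997·22.375 = 5.719312
Set a + b·x = 42.84: x = (42.84 − 5.719312) / 2.013997 = 18.431350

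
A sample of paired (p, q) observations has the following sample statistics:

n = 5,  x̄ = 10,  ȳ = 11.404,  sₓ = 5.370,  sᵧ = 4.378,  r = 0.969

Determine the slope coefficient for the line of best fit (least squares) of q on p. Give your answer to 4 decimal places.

b = r · sᵧ/sₓ = 0.969 · 4.378/5.37 = 0.789997

0.7900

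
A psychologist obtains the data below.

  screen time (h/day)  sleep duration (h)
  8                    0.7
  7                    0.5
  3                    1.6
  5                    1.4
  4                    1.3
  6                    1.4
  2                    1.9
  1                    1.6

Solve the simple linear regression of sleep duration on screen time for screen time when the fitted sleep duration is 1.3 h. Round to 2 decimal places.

n = 8, Σx = 36, Σy = 10.4, Σxy = 39.9, Σx² = 204
Sxx = Σx² − (Σx)²/n = 204 − 162 = 42
Sxy = Σxy − (Σx)(Σy)/n = 39.9 − 46.8 = -6.9
b = Sxy/Sxx = -6.9/42 = -0.164286
a = ȳ − b·x̄ = 1.3 − (-0.164286)·4.5 = 2.039286
Set a + b·x = 1.3: x = (1.3 − 2.039286) / (-0.164286) = 4.5

4.50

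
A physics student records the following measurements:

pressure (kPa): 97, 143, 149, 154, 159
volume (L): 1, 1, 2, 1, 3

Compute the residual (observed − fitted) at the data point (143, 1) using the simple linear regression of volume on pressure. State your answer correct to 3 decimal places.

n = 5, Σx = 702, Σy = 8, Σxy = 1169, Σx² = 101056
Sxx = Σx² − (Σx)²/n = 101056 − 98560.8 = 2495.2
Sxy = Σxy − (Σx)(Σy)/n = 1169 − 1123.2 = 45.8
b = Sxy/Sxx = 45.8/2495.2 = 0.018355
a = ȳ − b·x̄ = 1.6 − 0.018355·140.4 = -0.977076
ŷ(143) = -0.977076 + 0.018355·143 = 1.647724
residual = y − ŷ = 1 − 1.647724 = -0.647724

-0.648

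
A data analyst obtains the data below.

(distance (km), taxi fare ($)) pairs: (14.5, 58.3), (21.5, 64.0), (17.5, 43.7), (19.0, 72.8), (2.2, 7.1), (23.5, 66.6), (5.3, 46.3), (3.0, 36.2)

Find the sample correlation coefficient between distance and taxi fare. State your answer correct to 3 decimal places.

0.821

n = 8, Σx = 106.5, Σy = 395, Σxy = 6304.01, Σx² = 1933.93, Σy² = 22644.52
Sxx = Σx² − (Σx)²/n = 1933.93 − 1417.78125 = 516.14875
Sxy = Σxy − (Σx)(Σy)/n = 6304.01 − 5258.4375 = 1045.5725
Syy = Σy² − (Σy)²/n = 22644.52 − 19503.125 = 3141.395
r = Sxy/√(Sxx·Syy) = 1045.5725/√(1621427.102506) = 1045.5725/1273.352702 = 0.821118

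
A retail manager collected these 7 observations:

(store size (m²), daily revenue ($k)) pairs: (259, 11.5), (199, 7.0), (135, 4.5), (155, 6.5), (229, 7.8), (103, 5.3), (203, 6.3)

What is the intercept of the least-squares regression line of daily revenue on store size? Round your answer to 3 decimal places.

0.534

n = 7, Σx = 1283, Σy = 48.9, Σxy = 9597.5, Σx² = 253191
Sxx = Σx² − (Σx)²/n = 253191 − 235155.571429 = 18035.428571
Sxy = Σxy − (Σx)(Σy)/n = 9597.5 − 8962.671429 = 634.828571
b = Sxy/Sxx = 634.828571/18035.428571 = 0.035199
a = ȳ − b·x̄ = 6.985714 − 0.035199·183.285714 = 0.534245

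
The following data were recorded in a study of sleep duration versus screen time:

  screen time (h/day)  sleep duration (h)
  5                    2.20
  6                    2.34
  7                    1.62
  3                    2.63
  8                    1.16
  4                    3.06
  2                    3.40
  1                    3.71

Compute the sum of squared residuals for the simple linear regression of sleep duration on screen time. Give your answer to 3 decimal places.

0.460

n = 8, Σx = 36, Σy = 20.12, Σxy = 76.3, Σx² = 204, Σy² = 55.8902
Sxx = Σx² − (Σx)²/n = 204 − 162 = 42
Sxy = Σxy − (Σx)(Σy)/n = 76.3 − 90.54 = -14.24
Syy = Σy² − (Σy)²/n = 55.8902 − 50.6018 = 5.2884
b = Sxy/Sxx = -14.24/42 = -0.339048
SSE = Syy − b·Sxy = 5.2884 − (-0.339048)·(-14.24) = 0.460362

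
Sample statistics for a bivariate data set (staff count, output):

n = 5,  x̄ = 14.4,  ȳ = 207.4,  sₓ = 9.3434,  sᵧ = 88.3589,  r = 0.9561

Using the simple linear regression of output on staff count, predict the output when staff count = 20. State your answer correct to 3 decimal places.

258.033

b = r · sᵧ/sₓ = 0.9561 · 88.3589/9.3434 = 9.041671
a = ȳ − b·x̄ = 207.4 − 9.041671·14.4 = 77.199945
ŷ(20) = a + b·20 = 77.199945 + 9.041671·20 = 258.033355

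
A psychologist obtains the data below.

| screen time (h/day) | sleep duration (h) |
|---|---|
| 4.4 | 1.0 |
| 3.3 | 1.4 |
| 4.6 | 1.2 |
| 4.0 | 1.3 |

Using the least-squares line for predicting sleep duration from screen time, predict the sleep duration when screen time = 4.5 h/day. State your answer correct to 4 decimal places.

1.1271

n = 4, Σx = 16.3, Σy = 4.9, Σxy = 19.74, Σx² = 67.41
Sxx = Σx² − (Σx)²/n = 67.41 − 66.4225 = 0.9875
Sxy = Σxy − (Σx)(Σy)/n = 19.74 − 19.9675 = -0.2275
b = Sxy/Sxx = -0.2275/0.9875 = -0.230380
a = ȳ − b·x̄ = 1.225 − (-0.230380)·4.075 = 2.163797
ŷ(4.5) = a + b·4.5 = 2.163797 + (-0.230380)·4.5 = 1.127089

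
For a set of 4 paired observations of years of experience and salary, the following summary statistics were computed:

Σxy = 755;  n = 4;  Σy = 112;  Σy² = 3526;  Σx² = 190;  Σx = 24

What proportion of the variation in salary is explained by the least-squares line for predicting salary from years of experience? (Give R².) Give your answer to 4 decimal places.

0.3840

Sxx = Σx² − (Σx)²/n = 190 − 144 = 46
Sxy = Σxy − (Σx)(Σy)/n = 755 − 672 = 83
Syy = Σy² − (Σy)²/n = 3526 − 3136 = 390
R² = Sxy²/(Sxx·Syy) = (83)²/(46·390) = 0.384002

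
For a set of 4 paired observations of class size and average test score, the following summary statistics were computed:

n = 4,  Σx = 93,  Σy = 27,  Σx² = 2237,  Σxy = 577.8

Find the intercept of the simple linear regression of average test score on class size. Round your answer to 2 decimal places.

Sxx = Σx² − (Σx)²/n = 2237 − 2162.25 = 74.75
Sxy = Σxy − (Σx)(Σy)/n = 577.8 − 627.75 = -49.95
b = Sxy/Sxx = -49.95/74.75 = -0.668227
a = ȳ − b·x̄ = 6.75 − (-0.668227)·23.25 = 22.286288

22.29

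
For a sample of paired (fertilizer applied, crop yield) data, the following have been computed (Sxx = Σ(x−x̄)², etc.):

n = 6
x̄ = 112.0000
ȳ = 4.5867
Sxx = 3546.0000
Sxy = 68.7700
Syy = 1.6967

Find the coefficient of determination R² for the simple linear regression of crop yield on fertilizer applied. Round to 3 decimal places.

0.786

R² = Sxy²/(Sxx·Syy) = (68.77)²/(3546·1.6967) = 0.786057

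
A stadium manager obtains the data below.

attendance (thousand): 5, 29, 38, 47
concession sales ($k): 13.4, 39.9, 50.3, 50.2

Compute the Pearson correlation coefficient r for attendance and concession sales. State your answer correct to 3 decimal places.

0.975

n = 4, Σx = 119, Σy = 153.8, Σxy = 5494.9, Σx² = 4519, Σy² = 6821.7
Sxx = Σx² − (Σx)²/n = 4519 − 3540.25 = 978.75
Sxy = Σxy − (Σx)(Σy)/n = 5494.9 − 4575.55 = 919.35
Syy = Σy² − (Σy)²/n = 6821.7 − 5913.61 = 908.09
r = Sxy/√(Sxx·Syy) = 919.35/√(888793.0875) = 919.35/942.758234 = 0.975170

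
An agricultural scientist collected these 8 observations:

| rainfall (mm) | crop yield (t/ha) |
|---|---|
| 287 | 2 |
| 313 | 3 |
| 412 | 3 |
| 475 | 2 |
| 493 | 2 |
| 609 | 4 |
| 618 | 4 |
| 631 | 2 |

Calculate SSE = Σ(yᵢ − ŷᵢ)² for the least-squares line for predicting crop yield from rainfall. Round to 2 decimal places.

4.80

n = 8, Σx = 3838, Σy = 22, Σxy = 10855, Σx² = 1969722, Σy² = 66
Sxx = Σx² − (Σx)²/n = 1969722 − 1841280.5 = 128441.5
Sxy = Σxy − (Σx)(Σy)/n = 10855 − 10554.5 = 300.5
Syy = Σy² − (Σy)²/n = 66 − 60.5 = 5.5
b = Sxy/Sxx = 300.5/128441.5 = 0.002340
SSE = Syy − b·Sxy = 5.5 − 0.002340·300.5 = 4.796954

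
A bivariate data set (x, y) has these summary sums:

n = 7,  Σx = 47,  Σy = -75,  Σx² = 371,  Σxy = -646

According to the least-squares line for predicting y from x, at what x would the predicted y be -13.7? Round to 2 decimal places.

7.88

Sxx = Σx² − (Σx)²/n = 371 − 315.571429 = 55.428571
Sxy = Σxy − (Σx)(Σy)/n = -646 − (-503.571429) = -142.428571
b = Sxy/Sxx = -142.428571/55.428571 = -2.569588
a = ȳ − b·x̄ = -10.714286 − (-2.569588)·6.714286 = 6.538660
Set a + b·x = -13.7: x = (-13.7 − 6.538660) / (-2.569588) = 7.876229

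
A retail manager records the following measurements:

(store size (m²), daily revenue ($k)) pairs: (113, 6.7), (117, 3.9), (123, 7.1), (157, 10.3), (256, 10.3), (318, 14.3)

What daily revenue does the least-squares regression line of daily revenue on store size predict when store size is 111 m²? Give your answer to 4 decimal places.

6.1628

n = 6, Σx = 1084, Σy = 52.6, Σxy = 10888, Σx² = 232896
Sxx = Σx² − (Σx)²/n = 232896 − 195842.666667 = 37053.333333
Sxy = Σxy − (Σx)(Σy)/n = 10888 − 9503.066667 = 1384.933333
b = Sxy/Sxx = 1384.933333/37053.333333 = 0.037377
a = ȳ − b·x̄ = 8.766667 − 0.037377·180.666667 = 2.013933
ŷ(111) = a + b·111 = 2.013933 + 0.037377·111 = 6.162753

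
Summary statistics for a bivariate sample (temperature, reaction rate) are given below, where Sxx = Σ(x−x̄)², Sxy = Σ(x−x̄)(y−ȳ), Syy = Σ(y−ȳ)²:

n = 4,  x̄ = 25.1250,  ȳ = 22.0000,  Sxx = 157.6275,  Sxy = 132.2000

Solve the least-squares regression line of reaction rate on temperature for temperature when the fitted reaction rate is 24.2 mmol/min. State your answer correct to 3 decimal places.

b = Sxy/Sxx = 132.2/157.6275 = 0.838686
a = ȳ − b·x̄ = 22 − 0.838686·25.125 = 0.928011
Set a + b·x = 24.2: x = (24.2 − 0.928011) / 0.838686 = 27.748151

27.748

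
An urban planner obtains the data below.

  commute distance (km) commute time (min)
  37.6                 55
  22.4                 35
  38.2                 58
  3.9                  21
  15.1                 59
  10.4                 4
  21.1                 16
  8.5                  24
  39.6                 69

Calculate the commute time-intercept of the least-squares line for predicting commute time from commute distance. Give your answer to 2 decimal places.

n = 9, Σx = 196.8, Σy = 341, Σxy = 9356, Σx² = 5811.76
Sxx = Σx² − (Σx)²/n = 5811.76 − 4303.36 = 1508.4
Sxy = Σxy − (Σx)(Σy)/n = 9356 − 7456.533333 = 1899.466667
b = Sxy/Sxx = 1899.466667/1508.4 = 1.259259
a = ȳ − b·x̄ = 37.888889 − 1.259259·21.866667 = 10.353086

10.35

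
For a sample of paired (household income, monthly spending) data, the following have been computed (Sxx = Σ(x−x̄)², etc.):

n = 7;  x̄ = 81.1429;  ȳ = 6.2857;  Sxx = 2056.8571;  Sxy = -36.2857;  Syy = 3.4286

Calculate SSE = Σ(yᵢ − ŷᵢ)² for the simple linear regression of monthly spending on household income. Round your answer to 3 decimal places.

2.788

b = Sxy/Sxx = -36.2857/2056.8571 = -0.017641
SSE = Syy − b·Sxy = 3.4286 − (-0.017641)·(-36.2857) = 2.788472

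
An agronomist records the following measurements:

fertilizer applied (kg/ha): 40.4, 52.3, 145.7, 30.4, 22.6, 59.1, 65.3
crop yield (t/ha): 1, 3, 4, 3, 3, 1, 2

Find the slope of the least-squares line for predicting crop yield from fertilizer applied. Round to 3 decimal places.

0.012

n = 7, Σx = 415.8, Σy = 17, Σxy = 1128.8, Σx² = 34787.76
Sxx = Σx² − (Σx)²/n = 34787.76 − 24698.52 = 10089.24
Sxy = Σxy − (Σx)(Σy)/n = 1128.8 − 1009.8 = 119
b = Sxy/Sxx = 119/10089.24 = 0.011795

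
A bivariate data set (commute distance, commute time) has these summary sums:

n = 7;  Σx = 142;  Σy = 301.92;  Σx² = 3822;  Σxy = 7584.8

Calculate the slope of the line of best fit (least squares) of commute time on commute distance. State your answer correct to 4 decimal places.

1.5510

Sxx = Σx² − (Σx)²/n = 3822 − 2880.571429 = 941.428571
Sxy = Σxy − (Σx)(Σy)/n = 7584.8 − 6124.662857 = 1460.137143
b = Sxy/Sxx = 1460.137143/941.428571 = 1.550980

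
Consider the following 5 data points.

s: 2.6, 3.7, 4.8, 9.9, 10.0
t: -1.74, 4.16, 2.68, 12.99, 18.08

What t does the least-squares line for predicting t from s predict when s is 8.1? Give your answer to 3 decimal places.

n = 5, Σx = 31, Σy = 36.17, Σxy = 333.133, Σx² = 241.5
Sxx = Σx² − (Σx)²/n = 241.5 − 192.2 = 49.3
Sxy = Σxy − (Σx)(Σy)/n = 333.133 − 224.254 = 108.879
b = Sxy/Sxx = 108.879/49.3 = 2.208499
a = ȳ − b·x̄ = 7.234 − 2.208499·6.2 = -6.458694
ŷ(8.1) = a + b·8.1 = -6.458694 + 2.208499·8.1 = 11.430148

11.430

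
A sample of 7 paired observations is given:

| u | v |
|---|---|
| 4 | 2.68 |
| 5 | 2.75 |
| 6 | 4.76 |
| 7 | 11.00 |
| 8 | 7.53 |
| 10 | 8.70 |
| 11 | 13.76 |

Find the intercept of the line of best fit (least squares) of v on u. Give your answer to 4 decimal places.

n = 7, Σx = 51, Σy = 51.18, Σxy = 428.63, Σx² = 411
Sxx = Σx² − (Σx)²/n = 411 − 371.571429 = 39.428571
Sxy = Σxy − (Σx)(Σy)/n = 428.63 − 372.882857 = 55.747143
b = Sxy/Sxx = 55.747143/39.428571 = 1.413877
a = ȳ − b·x̄ = 7.311429 − 1.413877·7.285714 = -2.989674

-2.9897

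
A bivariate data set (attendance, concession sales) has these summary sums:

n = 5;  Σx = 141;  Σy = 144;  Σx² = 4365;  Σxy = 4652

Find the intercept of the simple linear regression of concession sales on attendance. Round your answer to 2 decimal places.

-14.08

Sxx = Σx² − (Σx)²/n = 4365 − 3976.2 = 388.8
Sxy = Σxy − (Σx)(Σy)/n = 4652 − 4060.8 = 591.2
b = Sxy/Sxx = 591.2/388.8 = 1.520576
a = ȳ − b·x̄ = 28.8 − 1.520576·28.2 = -14.080247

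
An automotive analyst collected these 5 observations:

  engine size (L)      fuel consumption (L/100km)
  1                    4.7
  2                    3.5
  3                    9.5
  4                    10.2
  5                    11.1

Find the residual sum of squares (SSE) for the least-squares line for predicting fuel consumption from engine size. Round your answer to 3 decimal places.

9.615

n = 5, Σx = 15, Σy = 39, Σxy = 136.5, Σx² = 55, Σy² = 351.84
Sxx = Σx² − (Σx)²/n = 55 − 45 = 10
Sxy = Σxy − (Σx)(Σy)/n = 136.5 − 117 = 19.5
Syy = Σy² − (Σy)²/n = 351.84 − 304.2 = 47.64
b = Sxy/Sxx = 19.5/10 = 1.95
SSE = Syy − b·Sxy = 47.64 − 1.95·19.5 = 9.615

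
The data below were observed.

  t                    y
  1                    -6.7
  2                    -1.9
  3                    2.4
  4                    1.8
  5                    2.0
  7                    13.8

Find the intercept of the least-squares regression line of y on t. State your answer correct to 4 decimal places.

-8.8957

n = 6, Σx = 22, Σy = 11.4, Σxy = 110.5, Σx² = 104
Sxx = Σx² − (Σx)²/n = 104 − 80.666667 = 23.333333
Sxy = Σxy − (Σx)(Σy)/n = 110.5 − 41.8 = 68.7
b = Sxy/Sxx = 68.7/23.333333 = 2.944286
a = ȳ − b·x̄ = 1.9 − 2.944286·3.666667 = -8.895714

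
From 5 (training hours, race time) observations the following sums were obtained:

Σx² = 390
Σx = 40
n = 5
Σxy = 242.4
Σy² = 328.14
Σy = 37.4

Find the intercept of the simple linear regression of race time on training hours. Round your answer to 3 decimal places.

Sxx = Σx² − (Σx)²/n = 390 − 320 = 70
Sxy = Σxy − (Σx)(Σy)/n = 242.4 − 299.2 = -56.8
b = Sxy/Sxx = -56.8/70 = -0.811429
a = ȳ − b·x̄ = 7.48 − (-0.811429)·8 = 13.971429

13.971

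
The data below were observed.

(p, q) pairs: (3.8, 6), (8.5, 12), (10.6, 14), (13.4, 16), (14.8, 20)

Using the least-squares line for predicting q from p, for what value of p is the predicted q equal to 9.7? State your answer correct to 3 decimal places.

6.902

n = 5, Σx = 51.1, Σy = 68, Σxy = 783.6, Σx² = 597.65
Sxx = Σx² − (Σx)²/n = 597.65 − 522.242 = 75.408
Sxy = Σxy − (Σx)(Σy)/n = 783.6 − 694.96 = 88.64
b = Sxy/Sxx = 88.64/75.408 = 1.175472
a = ȳ − b·x̄ = 13.6 − 1.175472·10.22 = 1.586675
Set a + b·x = 9.7: x = (9.7 − 1.586675) / 1.175472 = 6.902184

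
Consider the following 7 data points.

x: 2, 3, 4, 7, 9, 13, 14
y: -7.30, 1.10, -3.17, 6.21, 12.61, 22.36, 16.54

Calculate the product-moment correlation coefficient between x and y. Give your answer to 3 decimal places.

n = 7, Σx = 52, Σy = 48.35, Σxy = 655.22, Σx² = 524, Σy² = 1035.6663
Sxx = Σx² − (Σx)²/n = 524 − 386.285714 = 137.714286
Sxy = Σxy − (Σx)(Σy)/n = 655.22 − 359.171429 = 296.048571
Syy = Σy² − (Σy)²/n = 1035.6663 − 333.960357 = 701.705943
r = Sxy/√(Sxx·Syy) = 296.048571/√(96634.932702) = 296.048571/310.861597 = 0.952348

0.952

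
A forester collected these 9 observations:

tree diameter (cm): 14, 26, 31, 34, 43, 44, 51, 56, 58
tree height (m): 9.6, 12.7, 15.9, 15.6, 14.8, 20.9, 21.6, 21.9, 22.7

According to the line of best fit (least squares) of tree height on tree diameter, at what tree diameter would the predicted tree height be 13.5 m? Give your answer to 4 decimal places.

26.9555

n = 9, Σx = 357, Σy = 155.7, Σxy = 6688.5, Σx² = 15875
Sxx = Σx² − (Σx)²/n = 15875 − 14161 = 1714
Sxy = Σxy − (Σx)(Σy)/n = 6688.5 − 6176.1 = 512.4
b = Sxy/Sxx = 512.4/1714 = 0.298950
a = ȳ − b·x̄ = 17.3 − 0.298950·39.666667 = 5.441657
Set a + b·x = 13.5: x = (13.5 − 5.441657) / 0.298950 = 26.955504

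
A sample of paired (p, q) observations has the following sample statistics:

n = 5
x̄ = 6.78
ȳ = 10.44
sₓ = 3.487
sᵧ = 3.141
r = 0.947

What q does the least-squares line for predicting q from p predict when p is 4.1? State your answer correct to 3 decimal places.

8.154

b = r · sᵧ/sₓ = 0.947 · 3.141/3.487 = 0.853033
a = ȳ − b·x̄ = 10.44 − 0.853033·6.78 = 4.656434
ŷ(4.1) = a + b·4.1 = 4.656434 + 0.853033·4.1 = 8.153871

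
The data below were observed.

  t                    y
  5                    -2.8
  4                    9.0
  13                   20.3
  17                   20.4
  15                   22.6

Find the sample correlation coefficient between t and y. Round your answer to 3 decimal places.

n = 5, Σx = 54, Σy = 69.5, Σxy = 971.7, Σx² = 724, Σy² = 1427.85
Sxx = Σx² − (Σx)²/n = 724 − 583.2 = 140.8
Sxy = Σxy − (Σx)(Σy)/n = 971.7 − 750.6 = 221.1
Syy = Σy² − (Σy)²/n = 1427.85 − 966.05 = 461.8
r = Sxy/√(Sxx·Syy) = 221.1/√(65021.44) = 221.1/254.993020 = 0.867083

0.867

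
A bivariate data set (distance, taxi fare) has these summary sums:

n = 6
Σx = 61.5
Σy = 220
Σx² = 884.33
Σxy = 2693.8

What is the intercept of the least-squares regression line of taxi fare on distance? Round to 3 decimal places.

18.956

Sxx = Σx² − (Σx)²/n = 884.33 − 630.375 = 253.955
Sxy = Σxy − (Σx)(Σy)/n = 2693.8 − 2255 = 438.8
b = Sxy/Sxx = 438.8/253.955 = 1.727865
a = ȳ − b·x̄ = 36.666667 − 1.727865·10.25 = 18.956049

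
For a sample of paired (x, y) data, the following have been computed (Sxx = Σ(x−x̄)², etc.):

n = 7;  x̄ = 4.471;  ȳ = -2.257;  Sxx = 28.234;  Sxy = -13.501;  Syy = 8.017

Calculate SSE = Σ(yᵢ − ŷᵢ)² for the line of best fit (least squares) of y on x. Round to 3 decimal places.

b = Sxy/Sxx = -13.501/28.234 = -0.478182
SSE = Syy − b·Sxy = 8.017 − (-0.478182)·(-13.501) = 1.561060

1.561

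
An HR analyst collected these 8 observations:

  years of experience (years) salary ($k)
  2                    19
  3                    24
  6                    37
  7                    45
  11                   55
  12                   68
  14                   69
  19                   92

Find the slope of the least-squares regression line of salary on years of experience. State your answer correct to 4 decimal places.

n = 8, Σx = 74, Σy = 409, Σxy = 4782, Σx² = 920
Sxx = Σx² − (Σx)²/n = 920 − 684.5 = 235.5
Sxy = Σxy − (Σx)(Σy)/n = 4782 − 3783.25 = 998.75
b = Sxy/Sxx = 998.75/235.5 = 4.240977

4.2410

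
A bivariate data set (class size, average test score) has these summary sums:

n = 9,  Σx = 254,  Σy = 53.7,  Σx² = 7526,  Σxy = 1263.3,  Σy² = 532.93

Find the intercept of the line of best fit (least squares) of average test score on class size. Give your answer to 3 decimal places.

Sxx = Σx² − (Σx)²/n = 7526 − 7168.444444 = 357.555556
Sxy = Σxy − (Σx)(Σy)/n = 1263.3 − 1515.533333 = -252.233333
b = Sxy/Sxx = -252.233333/357.555556 = -0.705438
a = ȳ − b·x̄ = 5.966667 − (-0.705438)·28.222222 = 25.875699

25.876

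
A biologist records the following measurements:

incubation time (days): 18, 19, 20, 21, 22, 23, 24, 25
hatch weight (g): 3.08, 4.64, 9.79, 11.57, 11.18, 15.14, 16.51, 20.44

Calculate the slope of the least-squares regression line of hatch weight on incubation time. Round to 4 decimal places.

2.3396

n = 8, Σx = 172, Σy = 92.35, Σxy = 2083.79, Σx² = 3740
Sxx = Σx² − (Σx)²/n = 3740 − 3698 = 42
Sxy = Σxy − (Σx)(Σy)/n = 2083.79 − 1985.525 = 98.265
b = Sxy/Sxx = 98.265/42 = 2.339643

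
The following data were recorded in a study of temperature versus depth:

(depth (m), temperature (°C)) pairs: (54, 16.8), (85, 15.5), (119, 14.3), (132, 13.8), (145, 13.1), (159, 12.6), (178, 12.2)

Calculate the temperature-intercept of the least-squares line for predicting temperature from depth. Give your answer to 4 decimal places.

n = 7, Σx = 872, Σy = 98.3, Σxy = 11822.5, Σx² = 119716
Sxx = Σx² − (Σx)²/n = 119716 − 108626.285714 = 11089.714286
Sxy = Σxy − (Σx)(Σy)/n = 11822.5 − 12245.371429 = -422.871429
b = Sxy/Sxx = -422.871429/11089.714286 = -0.038132
a = ȳ − b·x̄ = 14.042857 − (-0.038132)·124.571429 = 18.792997

18.7930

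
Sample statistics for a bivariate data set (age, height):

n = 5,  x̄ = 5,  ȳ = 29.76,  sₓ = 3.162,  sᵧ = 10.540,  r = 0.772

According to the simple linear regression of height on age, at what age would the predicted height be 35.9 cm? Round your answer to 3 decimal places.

b = r · sᵧ/sₓ = 0.772 · 10.54/3.162 = 2.573333
a = ȳ − b·x̄ = 29.76 − 2.573333·5 = 16.893333
Set a + b·x = 35.9: x = (35.9 − 16.893333) / 2.573333 = 7.386010

7.386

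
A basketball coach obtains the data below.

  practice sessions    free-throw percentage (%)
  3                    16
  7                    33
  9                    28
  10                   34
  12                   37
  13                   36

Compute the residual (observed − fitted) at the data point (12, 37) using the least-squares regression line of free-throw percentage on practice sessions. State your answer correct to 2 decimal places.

0.56

n = 6, Σx = 54, Σy = 184, Σxy = 1783, Σx² = 552
Sxx = Σx² − (Σx)²/n = 552 − 486 = 66
Sxy = Σxy − (Σx)(Σy)/n = 1783 − 1656 = 127
b = Sxy/Sxx = 127/66 = 1.924242
a = ȳ − b·x̄ = 30.666667 − 1.924242·9 = 13.348485
ŷ(12) = 13.348485 + 1.924242·12 = 36.439394
residual = y − ŷ = 37 − 36.439394 = 0.560606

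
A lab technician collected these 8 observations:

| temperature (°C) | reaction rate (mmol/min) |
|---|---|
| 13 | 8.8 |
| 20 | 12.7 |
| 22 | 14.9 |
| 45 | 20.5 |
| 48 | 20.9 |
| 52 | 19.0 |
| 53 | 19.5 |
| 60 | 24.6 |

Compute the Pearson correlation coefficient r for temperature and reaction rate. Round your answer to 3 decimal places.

n = 8, Σx = 313, Σy = 140.9, Σxy = 6119.4, Σx² = 14495, Σy² = 2664.21
Sxx = Σx² − (Σx)²/n = 14495 − 12246.125 = 2248.875
Sxy = Σxy − (Σx)(Σy)/n = 6119.4 − 5512.7125 = 606.6875
Syy = Σy² − (Σy)²/n = 2664.21 − 2481.60125 = 182.60875
r = Sxy/√(Sxx·Syy) = 606.6875/√(410664.252656) = 606.6875/640.830908 = 0.946720

0.947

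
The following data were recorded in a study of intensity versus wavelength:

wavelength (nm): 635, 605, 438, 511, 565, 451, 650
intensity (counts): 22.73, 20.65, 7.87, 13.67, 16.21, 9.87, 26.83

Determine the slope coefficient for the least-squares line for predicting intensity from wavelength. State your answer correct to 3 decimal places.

n = 7, Σx = 3855, Σy = 117.83, Σxy = 68408.75, Σx² = 2167341
Sxx = Σx² − (Σx)²/n = 2167341 − 2123003.571429 = 44337.428571
Sxy = Σxy − (Σx)(Σy)/n = 68408.75 − 64890.664286 = 3518.085714
b = Sxy/Sxx = 3518.085714/44337.428571 = 0.079348

0.079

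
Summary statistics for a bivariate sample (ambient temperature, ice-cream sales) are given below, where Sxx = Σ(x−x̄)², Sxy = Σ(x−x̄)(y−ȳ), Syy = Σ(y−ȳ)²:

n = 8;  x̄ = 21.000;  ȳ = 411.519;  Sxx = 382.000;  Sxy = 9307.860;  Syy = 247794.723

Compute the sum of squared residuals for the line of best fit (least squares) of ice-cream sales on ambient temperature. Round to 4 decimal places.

b = Sxy/Sxx = 9307.86/382 = 24.366126
SSE = Syy − b·Sxy = 247794.723 − 24.366126·9307.86 = 20998.236666

20998.2367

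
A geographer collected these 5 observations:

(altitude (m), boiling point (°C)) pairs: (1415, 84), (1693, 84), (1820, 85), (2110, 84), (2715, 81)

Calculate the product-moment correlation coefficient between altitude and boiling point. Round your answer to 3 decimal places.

n = 5, Σx = 9753, Σy = 418, Σxy = 812927, Σx² = 20004199, Σy² = 34954
Sxx = Σx² − (Σx)²/n = 20004199 − 19024201.8 = 979997.2
Sxy = Σxy − (Σx)(Σy)/n = 812927 − 815350.8 = -2423.8
Syy = Σy² − (Σy)²/n = 34954 − 34944.8 = 9.2
r = Sxy/√(Sxx·Syy) = -2423.8/√(9015974.24) = -2423.8/3002.661193 = -0.807217

-0.807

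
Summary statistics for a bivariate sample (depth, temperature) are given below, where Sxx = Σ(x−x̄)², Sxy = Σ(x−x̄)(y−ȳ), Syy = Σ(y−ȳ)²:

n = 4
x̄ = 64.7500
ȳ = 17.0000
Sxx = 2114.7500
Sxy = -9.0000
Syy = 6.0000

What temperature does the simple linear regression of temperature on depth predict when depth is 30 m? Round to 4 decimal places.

17.1479

b = Sxy/Sxx = -9/2114.75 = -0.004256
a = ȳ − b·x̄ = 17 − (-0.004256)·64.75 = 17.275564
ŷ(30) = a + b·30 = 17.275564 + (-0.004256)·30 = 17.147890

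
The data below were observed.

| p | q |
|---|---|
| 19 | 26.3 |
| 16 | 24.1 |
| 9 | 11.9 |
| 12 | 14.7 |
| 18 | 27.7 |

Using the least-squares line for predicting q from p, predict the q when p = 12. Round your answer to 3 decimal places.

n = 5, Σx = 74, Σy = 104.7, Σxy = 1667.4, Σx² = 1166
Sxx = Σx² − (Σx)²/n = 1166 − 1095.2 = 70.8
Sxy = Σxy − (Σx)(Σy)/n = 1667.4 − 1549.56 = 117.84
b = Sxy/Sxx = 117.84/70.8 = 1.664407
a = ȳ − b·x̄ = 20.94 − 1.664407·14.8 = -3.693220
ŷ(12) = a + b·12 = -3.693220 + 1.664407·12 = 16.279661

16.280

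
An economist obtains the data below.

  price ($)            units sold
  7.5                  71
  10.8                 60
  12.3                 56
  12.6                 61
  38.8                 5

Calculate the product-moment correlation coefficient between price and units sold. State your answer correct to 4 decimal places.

-0.9954

n = 5, Σx = 82, Σy = 253, Σxy = 2831.9, Σx² = 1988.38, Σy² = 15523
Sxx = Σx² − (Σx)²/n = 1988.38 − 1344.8 = 643.58
Sxy = Σxy − (Σx)(Σy)/n = 2831.9 − 4149.2 = -1317.3
Syy = Σy² − (Σy)²/n = 15523 − 12801.8 = 2721.2
r = Sxy/√(Sxx·Syy) = -1317.3/√(1751309.896) = -1317.3/1323.370657 = -0.995413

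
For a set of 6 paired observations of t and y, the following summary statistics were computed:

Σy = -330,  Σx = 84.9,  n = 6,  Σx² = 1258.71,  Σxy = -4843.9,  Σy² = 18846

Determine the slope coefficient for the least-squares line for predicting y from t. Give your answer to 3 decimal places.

Sxx = Σx² − (Σx)²/n = 1258.71 − 1201.335 = 57.375
Sxy = Σxy − (Σx)(Σy)/n = -4843.9 − (-4669.5) = -174.4
b = Sxy/Sxx = -174.4/57.375 = -3.039651

-3.040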